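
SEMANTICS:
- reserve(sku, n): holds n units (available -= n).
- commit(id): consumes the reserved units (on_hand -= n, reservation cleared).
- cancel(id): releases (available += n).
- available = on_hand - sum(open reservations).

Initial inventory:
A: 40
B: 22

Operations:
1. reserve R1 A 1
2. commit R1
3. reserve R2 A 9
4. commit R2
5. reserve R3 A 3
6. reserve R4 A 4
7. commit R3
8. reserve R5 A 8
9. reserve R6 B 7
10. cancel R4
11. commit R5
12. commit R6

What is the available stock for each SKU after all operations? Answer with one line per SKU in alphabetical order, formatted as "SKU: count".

Step 1: reserve R1 A 1 -> on_hand[A=40 B=22] avail[A=39 B=22] open={R1}
Step 2: commit R1 -> on_hand[A=39 B=22] avail[A=39 B=22] open={}
Step 3: reserve R2 A 9 -> on_hand[A=39 B=22] avail[A=30 B=22] open={R2}
Step 4: commit R2 -> on_hand[A=30 B=22] avail[A=30 B=22] open={}
Step 5: reserve R3 A 3 -> on_hand[A=30 B=22] avail[A=27 B=22] open={R3}
Step 6: reserve R4 A 4 -> on_hand[A=30 B=22] avail[A=23 B=22] open={R3,R4}
Step 7: commit R3 -> on_hand[A=27 B=22] avail[A=23 B=22] open={R4}
Step 8: reserve R5 A 8 -> on_hand[A=27 B=22] avail[A=15 B=22] open={R4,R5}
Step 9: reserve R6 B 7 -> on_hand[A=27 B=22] avail[A=15 B=15] open={R4,R5,R6}
Step 10: cancel R4 -> on_hand[A=27 B=22] avail[A=19 B=15] open={R5,R6}
Step 11: commit R5 -> on_hand[A=19 B=22] avail[A=19 B=15] open={R6}
Step 12: commit R6 -> on_hand[A=19 B=15] avail[A=19 B=15] open={}

Answer: A: 19
B: 15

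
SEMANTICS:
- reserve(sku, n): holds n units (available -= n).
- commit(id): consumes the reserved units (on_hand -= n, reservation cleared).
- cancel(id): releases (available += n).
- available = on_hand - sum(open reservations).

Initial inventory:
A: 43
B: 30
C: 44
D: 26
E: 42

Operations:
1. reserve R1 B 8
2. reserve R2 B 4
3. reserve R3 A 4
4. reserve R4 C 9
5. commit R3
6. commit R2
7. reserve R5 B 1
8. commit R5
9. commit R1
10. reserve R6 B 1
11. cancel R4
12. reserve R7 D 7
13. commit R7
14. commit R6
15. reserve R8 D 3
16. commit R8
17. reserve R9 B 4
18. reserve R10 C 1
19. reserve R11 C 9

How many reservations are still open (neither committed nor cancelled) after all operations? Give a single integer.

Step 1: reserve R1 B 8 -> on_hand[A=43 B=30 C=44 D=26 E=42] avail[A=43 B=22 C=44 D=26 E=42] open={R1}
Step 2: reserve R2 B 4 -> on_hand[A=43 B=30 C=44 D=26 E=42] avail[A=43 B=18 C=44 D=26 E=42] open={R1,R2}
Step 3: reserve R3 A 4 -> on_hand[A=43 B=30 C=44 D=26 E=42] avail[A=39 B=18 C=44 D=26 E=42] open={R1,R2,R3}
Step 4: reserve R4 C 9 -> on_hand[A=43 B=30 C=44 D=26 E=42] avail[A=39 B=18 C=35 D=26 E=42] open={R1,R2,R3,R4}
Step 5: commit R3 -> on_hand[A=39 B=30 C=44 D=26 E=42] avail[A=39 B=18 C=35 D=26 E=42] open={R1,R2,R4}
Step 6: commit R2 -> on_hand[A=39 B=26 C=44 D=26 E=42] avail[A=39 B=18 C=35 D=26 E=42] open={R1,R4}
Step 7: reserve R5 B 1 -> on_hand[A=39 B=26 C=44 D=26 E=42] avail[A=39 B=17 C=35 D=26 E=42] open={R1,R4,R5}
Step 8: commit R5 -> on_hand[A=39 B=25 C=44 D=26 E=42] avail[A=39 B=17 C=35 D=26 E=42] open={R1,R4}
Step 9: commit R1 -> on_hand[A=39 B=17 C=44 D=26 E=42] avail[A=39 B=17 C=35 D=26 E=42] open={R4}
Step 10: reserve R6 B 1 -> on_hand[A=39 B=17 C=44 D=26 E=42] avail[A=39 B=16 C=35 D=26 E=42] open={R4,R6}
Step 11: cancel R4 -> on_hand[A=39 B=17 C=44 D=26 E=42] avail[A=39 B=16 C=44 D=26 E=42] open={R6}
Step 12: reserve R7 D 7 -> on_hand[A=39 B=17 C=44 D=26 E=42] avail[A=39 B=16 C=44 D=19 E=42] open={R6,R7}
Step 13: commit R7 -> on_hand[A=39 B=17 C=44 D=19 E=42] avail[A=39 B=16 C=44 D=19 E=42] open={R6}
Step 14: commit R6 -> on_hand[A=39 B=16 C=44 D=19 E=42] avail[A=39 B=16 C=44 D=19 E=42] open={}
Step 15: reserve R8 D 3 -> on_hand[A=39 B=16 C=44 D=19 E=42] avail[A=39 B=16 C=44 D=16 E=42] open={R8}
Step 16: commit R8 -> on_hand[A=39 B=16 C=44 D=16 E=42] avail[A=39 B=16 C=44 D=16 E=42] open={}
Step 17: reserve R9 B 4 -> on_hand[A=39 B=16 C=44 D=16 E=42] avail[A=39 B=12 C=44 D=16 E=42] open={R9}
Step 18: reserve R10 C 1 -> on_hand[A=39 B=16 C=44 D=16 E=42] avail[A=39 B=12 C=43 D=16 E=42] open={R10,R9}
Step 19: reserve R11 C 9 -> on_hand[A=39 B=16 C=44 D=16 E=42] avail[A=39 B=12 C=34 D=16 E=42] open={R10,R11,R9}
Open reservations: ['R10', 'R11', 'R9'] -> 3

Answer: 3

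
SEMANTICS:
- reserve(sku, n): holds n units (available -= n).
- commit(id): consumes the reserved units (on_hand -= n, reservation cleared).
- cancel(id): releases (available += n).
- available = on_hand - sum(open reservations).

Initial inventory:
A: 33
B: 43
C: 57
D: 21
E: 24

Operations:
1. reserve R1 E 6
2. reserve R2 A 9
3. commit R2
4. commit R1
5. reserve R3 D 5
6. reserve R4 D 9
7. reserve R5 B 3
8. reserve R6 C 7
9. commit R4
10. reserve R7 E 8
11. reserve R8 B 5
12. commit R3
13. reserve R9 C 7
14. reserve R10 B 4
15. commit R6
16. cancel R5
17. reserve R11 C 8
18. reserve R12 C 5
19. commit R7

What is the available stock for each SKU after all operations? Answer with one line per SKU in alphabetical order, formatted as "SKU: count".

Answer: A: 24
B: 34
C: 30
D: 7
E: 10

Derivation:
Step 1: reserve R1 E 6 -> on_hand[A=33 B=43 C=57 D=21 E=24] avail[A=33 B=43 C=57 D=21 E=18] open={R1}
Step 2: reserve R2 A 9 -> on_hand[A=33 B=43 C=57 D=21 E=24] avail[A=24 B=43 C=57 D=21 E=18] open={R1,R2}
Step 3: commit R2 -> on_hand[A=24 B=43 C=57 D=21 E=24] avail[A=24 B=43 C=57 D=21 E=18] open={R1}
Step 4: commit R1 -> on_hand[A=24 B=43 C=57 D=21 E=18] avail[A=24 B=43 C=57 D=21 E=18] open={}
Step 5: reserve R3 D 5 -> on_hand[A=24 B=43 C=57 D=21 E=18] avail[A=24 B=43 C=57 D=16 E=18] open={R3}
Step 6: reserve R4 D 9 -> on_hand[A=24 B=43 C=57 D=21 E=18] avail[A=24 B=43 C=57 D=7 E=18] open={R3,R4}
Step 7: reserve R5 B 3 -> on_hand[A=24 B=43 C=57 D=21 E=18] avail[A=24 B=40 C=57 D=7 E=18] open={R3,R4,R5}
Step 8: reserve R6 C 7 -> on_hand[A=24 B=43 C=57 D=21 E=18] avail[A=24 B=40 C=50 D=7 E=18] open={R3,R4,R5,R6}
Step 9: commit R4 -> on_hand[A=24 B=43 C=57 D=12 E=18] avail[A=24 B=40 C=50 D=7 E=18] open={R3,R5,R6}
Step 10: reserve R7 E 8 -> on_hand[A=24 B=43 C=57 D=12 E=18] avail[A=24 B=40 C=50 D=7 E=10] open={R3,R5,R6,R7}
Step 11: reserve R8 B 5 -> on_hand[A=24 B=43 C=57 D=12 E=18] avail[A=24 B=35 C=50 D=7 E=10] open={R3,R5,R6,R7,R8}
Step 12: commit R3 -> on_hand[A=24 B=43 C=57 D=7 E=18] avail[A=24 B=35 C=50 D=7 E=10] open={R5,R6,R7,R8}
Step 13: reserve R9 C 7 -> on_hand[A=24 B=43 C=57 D=7 E=18] avail[A=24 B=35 C=43 D=7 E=10] open={R5,R6,R7,R8,R9}
Step 14: reserve R10 B 4 -> on_hand[A=24 B=43 C=57 D=7 E=18] avail[A=24 B=31 C=43 D=7 E=10] open={R10,R5,R6,R7,R8,R9}
Step 15: commit R6 -> on_hand[A=24 B=43 C=50 D=7 E=18] avail[A=24 B=31 C=43 D=7 E=10] open={R10,R5,R7,R8,R9}
Step 16: cancel R5 -> on_hand[A=24 B=43 C=50 D=7 E=18] avail[A=24 B=34 C=43 D=7 E=10] open={R10,R7,R8,R9}
Step 17: reserve R11 C 8 -> on_hand[A=24 B=43 C=50 D=7 E=18] avail[A=24 B=34 C=35 D=7 E=10] open={R10,R11,R7,R8,R9}
Step 18: reserve R12 C 5 -> on_hand[A=24 B=43 C=50 D=7 E=18] avail[A=24 B=34 C=30 D=7 E=10] open={R10,R11,R12,R7,R8,R9}
Step 19: commit R7 -> on_hand[A=24 B=43 C=50 D=7 E=10] avail[A=24 B=34 C=30 D=7 E=10] open={R10,R11,R12,R8,R9}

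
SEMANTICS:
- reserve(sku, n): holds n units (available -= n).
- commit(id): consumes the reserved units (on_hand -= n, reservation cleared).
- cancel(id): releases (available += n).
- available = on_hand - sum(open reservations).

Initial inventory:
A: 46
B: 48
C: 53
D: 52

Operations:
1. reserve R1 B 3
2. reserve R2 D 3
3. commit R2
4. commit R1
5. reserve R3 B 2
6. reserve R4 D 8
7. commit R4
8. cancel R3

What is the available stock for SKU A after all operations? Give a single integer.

Step 1: reserve R1 B 3 -> on_hand[A=46 B=48 C=53 D=52] avail[A=46 B=45 C=53 D=52] open={R1}
Step 2: reserve R2 D 3 -> on_hand[A=46 B=48 C=53 D=52] avail[A=46 B=45 C=53 D=49] open={R1,R2}
Step 3: commit R2 -> on_hand[A=46 B=48 C=53 D=49] avail[A=46 B=45 C=53 D=49] open={R1}
Step 4: commit R1 -> on_hand[A=46 B=45 C=53 D=49] avail[A=46 B=45 C=53 D=49] open={}
Step 5: reserve R3 B 2 -> on_hand[A=46 B=45 C=53 D=49] avail[A=46 B=43 C=53 D=49] open={R3}
Step 6: reserve R4 D 8 -> on_hand[A=46 B=45 C=53 D=49] avail[A=46 B=43 C=53 D=41] open={R3,R4}
Step 7: commit R4 -> on_hand[A=46 B=45 C=53 D=41] avail[A=46 B=43 C=53 D=41] open={R3}
Step 8: cancel R3 -> on_hand[A=46 B=45 C=53 D=41] avail[A=46 B=45 C=53 D=41] open={}
Final available[A] = 46

Answer: 46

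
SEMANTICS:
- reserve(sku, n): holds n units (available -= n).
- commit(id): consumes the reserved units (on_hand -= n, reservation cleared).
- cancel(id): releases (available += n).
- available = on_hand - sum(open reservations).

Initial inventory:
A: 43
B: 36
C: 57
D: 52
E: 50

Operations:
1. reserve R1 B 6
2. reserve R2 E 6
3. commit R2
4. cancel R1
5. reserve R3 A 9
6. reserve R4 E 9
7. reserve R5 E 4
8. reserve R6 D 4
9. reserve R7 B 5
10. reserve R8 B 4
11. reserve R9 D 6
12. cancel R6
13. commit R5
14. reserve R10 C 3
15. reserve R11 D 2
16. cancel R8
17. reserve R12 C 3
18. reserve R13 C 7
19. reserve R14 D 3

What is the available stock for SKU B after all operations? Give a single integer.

Step 1: reserve R1 B 6 -> on_hand[A=43 B=36 C=57 D=52 E=50] avail[A=43 B=30 C=57 D=52 E=50] open={R1}
Step 2: reserve R2 E 6 -> on_hand[A=43 B=36 C=57 D=52 E=50] avail[A=43 B=30 C=57 D=52 E=44] open={R1,R2}
Step 3: commit R2 -> on_hand[A=43 B=36 C=57 D=52 E=44] avail[A=43 B=30 C=57 D=52 E=44] open={R1}
Step 4: cancel R1 -> on_hand[A=43 B=36 C=57 D=52 E=44] avail[A=43 B=36 C=57 D=52 E=44] open={}
Step 5: reserve R3 A 9 -> on_hand[A=43 B=36 C=57 D=52 E=44] avail[A=34 B=36 C=57 D=52 E=44] open={R3}
Step 6: reserve R4 E 9 -> on_hand[A=43 B=36 C=57 D=52 E=44] avail[A=34 B=36 C=57 D=52 E=35] open={R3,R4}
Step 7: reserve R5 E 4 -> on_hand[A=43 B=36 C=57 D=52 E=44] avail[A=34 B=36 C=57 D=52 E=31] open={R3,R4,R5}
Step 8: reserve R6 D 4 -> on_hand[A=43 B=36 C=57 D=52 E=44] avail[A=34 B=36 C=57 D=48 E=31] open={R3,R4,R5,R6}
Step 9: reserve R7 B 5 -> on_hand[A=43 B=36 C=57 D=52 E=44] avail[A=34 B=31 C=57 D=48 E=31] open={R3,R4,R5,R6,R7}
Step 10: reserve R8 B 4 -> on_hand[A=43 B=36 C=57 D=52 E=44] avail[A=34 B=27 C=57 D=48 E=31] open={R3,R4,R5,R6,R7,R8}
Step 11: reserve R9 D 6 -> on_hand[A=43 B=36 C=57 D=52 E=44] avail[A=34 B=27 C=57 D=42 E=31] open={R3,R4,R5,R6,R7,R8,R9}
Step 12: cancel R6 -> on_hand[A=43 B=36 C=57 D=52 E=44] avail[A=34 B=27 C=57 D=46 E=31] open={R3,R4,R5,R7,R8,R9}
Step 13: commit R5 -> on_hand[A=43 B=36 C=57 D=52 E=40] avail[A=34 B=27 C=57 D=46 E=31] open={R3,R4,R7,R8,R9}
Step 14: reserve R10 C 3 -> on_hand[A=43 B=36 C=57 D=52 E=40] avail[A=34 B=27 C=54 D=46 E=31] open={R10,R3,R4,R7,R8,R9}
Step 15: reserve R11 D 2 -> on_hand[A=43 B=36 C=57 D=52 E=40] avail[A=34 B=27 C=54 D=44 E=31] open={R10,R11,R3,R4,R7,R8,R9}
Step 16: cancel R8 -> on_hand[A=43 B=36 C=57 D=52 E=40] avail[A=34 B=31 C=54 D=44 E=31] open={R10,R11,R3,R4,R7,R9}
Step 17: reserve R12 C 3 -> on_hand[A=43 B=36 C=57 D=52 E=40] avail[A=34 B=31 C=51 D=44 E=31] open={R10,R11,R12,R3,R4,R7,R9}
Step 18: reserve R13 C 7 -> on_hand[A=43 B=36 C=57 D=52 E=40] avail[A=34 B=31 C=44 D=44 E=31] open={R10,R11,R12,R13,R3,R4,R7,R9}
Step 19: reserve R14 D 3 -> on_hand[A=43 B=36 C=57 D=52 E=40] avail[A=34 B=31 C=44 D=41 E=31] open={R10,R11,R12,R13,R14,R3,R4,R7,R9}
Final available[B] = 31

Answer: 31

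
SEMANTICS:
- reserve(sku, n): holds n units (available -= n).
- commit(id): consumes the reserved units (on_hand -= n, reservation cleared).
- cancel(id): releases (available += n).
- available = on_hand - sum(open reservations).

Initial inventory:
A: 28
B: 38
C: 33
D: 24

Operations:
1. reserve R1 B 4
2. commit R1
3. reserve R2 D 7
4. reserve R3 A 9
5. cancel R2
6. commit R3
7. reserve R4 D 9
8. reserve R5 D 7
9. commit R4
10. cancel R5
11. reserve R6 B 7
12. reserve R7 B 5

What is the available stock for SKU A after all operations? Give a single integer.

Step 1: reserve R1 B 4 -> on_hand[A=28 B=38 C=33 D=24] avail[A=28 B=34 C=33 D=24] open={R1}
Step 2: commit R1 -> on_hand[A=28 B=34 C=33 D=24] avail[A=28 B=34 C=33 D=24] open={}
Step 3: reserve R2 D 7 -> on_hand[A=28 B=34 C=33 D=24] avail[A=28 B=34 C=33 D=17] open={R2}
Step 4: reserve R3 A 9 -> on_hand[A=28 B=34 C=33 D=24] avail[A=19 B=34 C=33 D=17] open={R2,R3}
Step 5: cancel R2 -> on_hand[A=28 B=34 C=33 D=24] avail[A=19 B=34 C=33 D=24] open={R3}
Step 6: commit R3 -> on_hand[A=19 B=34 C=33 D=24] avail[A=19 B=34 C=33 D=24] open={}
Step 7: reserve R4 D 9 -> on_hand[A=19 B=34 C=33 D=24] avail[A=19 B=34 C=33 D=15] open={R4}
Step 8: reserve R5 D 7 -> on_hand[A=19 B=34 C=33 D=24] avail[A=19 B=34 C=33 D=8] open={R4,R5}
Step 9: commit R4 -> on_hand[A=19 B=34 C=33 D=15] avail[A=19 B=34 C=33 D=8] open={R5}
Step 10: cancel R5 -> on_hand[A=19 B=34 C=33 D=15] avail[A=19 B=34 C=33 D=15] open={}
Step 11: reserve R6 B 7 -> on_hand[A=19 B=34 C=33 D=15] avail[A=19 B=27 C=33 D=15] open={R6}
Step 12: reserve R7 B 5 -> on_hand[A=19 B=34 C=33 D=15] avail[A=19 B=22 C=33 D=15] open={R6,R7}
Final available[A] = 19

Answer: 19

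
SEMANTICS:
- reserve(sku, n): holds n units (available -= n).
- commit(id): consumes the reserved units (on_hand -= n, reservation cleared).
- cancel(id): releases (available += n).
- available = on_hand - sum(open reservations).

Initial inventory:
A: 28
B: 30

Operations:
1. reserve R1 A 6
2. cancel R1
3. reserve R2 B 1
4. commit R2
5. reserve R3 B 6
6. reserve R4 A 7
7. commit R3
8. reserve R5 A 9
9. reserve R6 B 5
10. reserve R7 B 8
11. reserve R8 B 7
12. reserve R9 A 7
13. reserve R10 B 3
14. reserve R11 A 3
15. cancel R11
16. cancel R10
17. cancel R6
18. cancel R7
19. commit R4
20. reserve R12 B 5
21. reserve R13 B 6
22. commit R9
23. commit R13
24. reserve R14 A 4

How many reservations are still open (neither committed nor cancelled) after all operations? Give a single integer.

Answer: 4

Derivation:
Step 1: reserve R1 A 6 -> on_hand[A=28 B=30] avail[A=22 B=30] open={R1}
Step 2: cancel R1 -> on_hand[A=28 B=30] avail[A=28 B=30] open={}
Step 3: reserve R2 B 1 -> on_hand[A=28 B=30] avail[A=28 B=29] open={R2}
Step 4: commit R2 -> on_hand[A=28 B=29] avail[A=28 B=29] open={}
Step 5: reserve R3 B 6 -> on_hand[A=28 B=29] avail[A=28 B=23] open={R3}
Step 6: reserve R4 A 7 -> on_hand[A=28 B=29] avail[A=21 B=23] open={R3,R4}
Step 7: commit R3 -> on_hand[A=28 B=23] avail[A=21 B=23] open={R4}
Step 8: reserve R5 A 9 -> on_hand[A=28 B=23] avail[A=12 B=23] open={R4,R5}
Step 9: reserve R6 B 5 -> on_hand[A=28 B=23] avail[A=12 B=18] open={R4,R5,R6}
Step 10: reserve R7 B 8 -> on_hand[A=28 B=23] avail[A=12 B=10] open={R4,R5,R6,R7}
Step 11: reserve R8 B 7 -> on_hand[A=28 B=23] avail[A=12 B=3] open={R4,R5,R6,R7,R8}
Step 12: reserve R9 A 7 -> on_hand[A=28 B=23] avail[A=5 B=3] open={R4,R5,R6,R7,R8,R9}
Step 13: reserve R10 B 3 -> on_hand[A=28 B=23] avail[A=5 B=0] open={R10,R4,R5,R6,R7,R8,R9}
Step 14: reserve R11 A 3 -> on_hand[A=28 B=23] avail[A=2 B=0] open={R10,R11,R4,R5,R6,R7,R8,R9}
Step 15: cancel R11 -> on_hand[A=28 B=23] avail[A=5 B=0] open={R10,R4,R5,R6,R7,R8,R9}
Step 16: cancel R10 -> on_hand[A=28 B=23] avail[A=5 B=3] open={R4,R5,R6,R7,R8,R9}
Step 17: cancel R6 -> on_hand[A=28 B=23] avail[A=5 B=8] open={R4,R5,R7,R8,R9}
Step 18: cancel R7 -> on_hand[A=28 B=23] avail[A=5 B=16] open={R4,R5,R8,R9}
Step 19: commit R4 -> on_hand[A=21 B=23] avail[A=5 B=16] open={R5,R8,R9}
Step 20: reserve R12 B 5 -> on_hand[A=21 B=23] avail[A=5 B=11] open={R12,R5,R8,R9}
Step 21: reserve R13 B 6 -> on_hand[A=21 B=23] avail[A=5 B=5] open={R12,R13,R5,R8,R9}
Step 22: commit R9 -> on_hand[A=14 B=23] avail[A=5 B=5] open={R12,R13,R5,R8}
Step 23: commit R13 -> on_hand[A=14 B=17] avail[A=5 B=5] open={R12,R5,R8}
Step 24: reserve R14 A 4 -> on_hand[A=14 B=17] avail[A=1 B=5] open={R12,R14,R5,R8}
Open reservations: ['R12', 'R14', 'R5', 'R8'] -> 4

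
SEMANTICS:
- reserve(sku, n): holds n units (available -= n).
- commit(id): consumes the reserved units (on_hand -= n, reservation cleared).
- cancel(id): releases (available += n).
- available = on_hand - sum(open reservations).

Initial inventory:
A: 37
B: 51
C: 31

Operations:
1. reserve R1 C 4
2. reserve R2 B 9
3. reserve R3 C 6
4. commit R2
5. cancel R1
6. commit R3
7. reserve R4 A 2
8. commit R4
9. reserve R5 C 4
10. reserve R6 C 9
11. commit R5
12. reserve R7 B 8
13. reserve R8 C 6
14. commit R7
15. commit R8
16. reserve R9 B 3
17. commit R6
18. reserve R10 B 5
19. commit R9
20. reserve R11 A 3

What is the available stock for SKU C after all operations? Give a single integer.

Answer: 6

Derivation:
Step 1: reserve R1 C 4 -> on_hand[A=37 B=51 C=31] avail[A=37 B=51 C=27] open={R1}
Step 2: reserve R2 B 9 -> on_hand[A=37 B=51 C=31] avail[A=37 B=42 C=27] open={R1,R2}
Step 3: reserve R3 C 6 -> on_hand[A=37 B=51 C=31] avail[A=37 B=42 C=21] open={R1,R2,R3}
Step 4: commit R2 -> on_hand[A=37 B=42 C=31] avail[A=37 B=42 C=21] open={R1,R3}
Step 5: cancel R1 -> on_hand[A=37 B=42 C=31] avail[A=37 B=42 C=25] open={R3}
Step 6: commit R3 -> on_hand[A=37 B=42 C=25] avail[A=37 B=42 C=25] open={}
Step 7: reserve R4 A 2 -> on_hand[A=37 B=42 C=25] avail[A=35 B=42 C=25] open={R4}
Step 8: commit R4 -> on_hand[A=35 B=42 C=25] avail[A=35 B=42 C=25] open={}
Step 9: reserve R5 C 4 -> on_hand[A=35 B=42 C=25] avail[A=35 B=42 C=21] open={R5}
Step 10: reserve R6 C 9 -> on_hand[A=35 B=42 C=25] avail[A=35 B=42 C=12] open={R5,R6}
Step 11: commit R5 -> on_hand[A=35 B=42 C=21] avail[A=35 B=42 C=12] open={R6}
Step 12: reserve R7 B 8 -> on_hand[A=35 B=42 C=21] avail[A=35 B=34 C=12] open={R6,R7}
Step 13: reserve R8 C 6 -> on_hand[A=35 B=42 C=21] avail[A=35 B=34 C=6] open={R6,R7,R8}
Step 14: commit R7 -> on_hand[A=35 B=34 C=21] avail[A=35 B=34 C=6] open={R6,R8}
Step 15: commit R8 -> on_hand[A=35 B=34 C=15] avail[A=35 B=34 C=6] open={R6}
Step 16: reserve R9 B 3 -> on_hand[A=35 B=34 C=15] avail[A=35 B=31 C=6] open={R6,R9}
Step 17: commit R6 -> on_hand[A=35 B=34 C=6] avail[A=35 B=31 C=6] open={R9}
Step 18: reserve R10 B 5 -> on_hand[A=35 B=34 C=6] avail[A=35 B=26 C=6] open={R10,R9}
Step 19: commit R9 -> on_hand[A=35 B=31 C=6] avail[A=35 B=26 C=6] open={R10}
Step 20: reserve R11 A 3 -> on_hand[A=35 B=31 C=6] avail[A=32 B=26 C=6] open={R10,R11}
Final available[C] = 6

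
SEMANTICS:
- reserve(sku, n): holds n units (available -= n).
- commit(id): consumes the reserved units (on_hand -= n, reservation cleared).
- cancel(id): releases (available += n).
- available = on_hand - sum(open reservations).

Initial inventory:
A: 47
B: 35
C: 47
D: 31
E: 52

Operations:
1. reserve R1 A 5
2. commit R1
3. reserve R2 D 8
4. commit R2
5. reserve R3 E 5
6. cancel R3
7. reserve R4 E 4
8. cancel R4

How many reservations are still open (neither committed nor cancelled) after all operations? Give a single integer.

Step 1: reserve R1 A 5 -> on_hand[A=47 B=35 C=47 D=31 E=52] avail[A=42 B=35 C=47 D=31 E=52] open={R1}
Step 2: commit R1 -> on_hand[A=42 B=35 C=47 D=31 E=52] avail[A=42 B=35 C=47 D=31 E=52] open={}
Step 3: reserve R2 D 8 -> on_hand[A=42 B=35 C=47 D=31 E=52] avail[A=42 B=35 C=47 D=23 E=52] open={R2}
Step 4: commit R2 -> on_hand[A=42 B=35 C=47 D=23 E=52] avail[A=42 B=35 C=47 D=23 E=52] open={}
Step 5: reserve R3 E 5 -> on_hand[A=42 B=35 C=47 D=23 E=52] avail[A=42 B=35 C=47 D=23 E=47] open={R3}
Step 6: cancel R3 -> on_hand[A=42 B=35 C=47 D=23 E=52] avail[A=42 B=35 C=47 D=23 E=52] open={}
Step 7: reserve R4 E 4 -> on_hand[A=42 B=35 C=47 D=23 E=52] avail[A=42 B=35 C=47 D=23 E=48] open={R4}
Step 8: cancel R4 -> on_hand[A=42 B=35 C=47 D=23 E=52] avail[A=42 B=35 C=47 D=23 E=52] open={}
Open reservations: [] -> 0

Answer: 0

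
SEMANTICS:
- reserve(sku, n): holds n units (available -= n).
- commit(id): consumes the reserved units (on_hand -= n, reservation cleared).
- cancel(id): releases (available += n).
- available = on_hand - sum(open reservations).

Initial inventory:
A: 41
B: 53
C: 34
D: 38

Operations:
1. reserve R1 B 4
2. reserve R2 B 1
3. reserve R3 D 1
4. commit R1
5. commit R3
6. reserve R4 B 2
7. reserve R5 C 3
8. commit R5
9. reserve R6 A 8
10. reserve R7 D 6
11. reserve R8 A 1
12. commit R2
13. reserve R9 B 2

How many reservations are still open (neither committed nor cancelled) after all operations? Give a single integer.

Step 1: reserve R1 B 4 -> on_hand[A=41 B=53 C=34 D=38] avail[A=41 B=49 C=34 D=38] open={R1}
Step 2: reserve R2 B 1 -> on_hand[A=41 B=53 C=34 D=38] avail[A=41 B=48 C=34 D=38] open={R1,R2}
Step 3: reserve R3 D 1 -> on_hand[A=41 B=53 C=34 D=38] avail[A=41 B=48 C=34 D=37] open={R1,R2,R3}
Step 4: commit R1 -> on_hand[A=41 B=49 C=34 D=38] avail[A=41 B=48 C=34 D=37] open={R2,R3}
Step 5: commit R3 -> on_hand[A=41 B=49 C=34 D=37] avail[A=41 B=48 C=34 D=37] open={R2}
Step 6: reserve R4 B 2 -> on_hand[A=41 B=49 C=34 D=37] avail[A=41 B=46 C=34 D=37] open={R2,R4}
Step 7: reserve R5 C 3 -> on_hand[A=41 B=49 C=34 D=37] avail[A=41 B=46 C=31 D=37] open={R2,R4,R5}
Step 8: commit R5 -> on_hand[A=41 B=49 C=31 D=37] avail[A=41 B=46 C=31 D=37] open={R2,R4}
Step 9: reserve R6 A 8 -> on_hand[A=41 B=49 C=31 D=37] avail[A=33 B=46 C=31 D=37] open={R2,R4,R6}
Step 10: reserve R7 D 6 -> on_hand[A=41 B=49 C=31 D=37] avail[A=33 B=46 C=31 D=31] open={R2,R4,R6,R7}
Step 11: reserve R8 A 1 -> on_hand[A=41 B=49 C=31 D=37] avail[A=32 B=46 C=31 D=31] open={R2,R4,R6,R7,R8}
Step 12: commit R2 -> on_hand[A=41 B=48 C=31 D=37] avail[A=32 B=46 C=31 D=31] open={R4,R6,R7,R8}
Step 13: reserve R9 B 2 -> on_hand[A=41 B=48 C=31 D=37] avail[A=32 B=44 C=31 D=31] open={R4,R6,R7,R8,R9}
Open reservations: ['R4', 'R6', 'R7', 'R8', 'R9'] -> 5

Answer: 5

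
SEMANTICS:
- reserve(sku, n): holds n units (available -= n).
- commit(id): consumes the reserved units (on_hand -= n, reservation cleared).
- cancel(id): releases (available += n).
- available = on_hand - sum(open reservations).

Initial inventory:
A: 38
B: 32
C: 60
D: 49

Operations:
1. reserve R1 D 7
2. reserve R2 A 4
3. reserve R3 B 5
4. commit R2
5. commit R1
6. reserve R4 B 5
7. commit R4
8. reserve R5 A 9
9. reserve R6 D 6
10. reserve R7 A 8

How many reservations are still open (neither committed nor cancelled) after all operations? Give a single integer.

Step 1: reserve R1 D 7 -> on_hand[A=38 B=32 C=60 D=49] avail[A=38 B=32 C=60 D=42] open={R1}
Step 2: reserve R2 A 4 -> on_hand[A=38 B=32 C=60 D=49] avail[A=34 B=32 C=60 D=42] open={R1,R2}
Step 3: reserve R3 B 5 -> on_hand[A=38 B=32 C=60 D=49] avail[A=34 B=27 C=60 D=42] open={R1,R2,R3}
Step 4: commit R2 -> on_hand[A=34 B=32 C=60 D=49] avail[A=34 B=27 C=60 D=42] open={R1,R3}
Step 5: commit R1 -> on_hand[A=34 B=32 C=60 D=42] avail[A=34 B=27 C=60 D=42] open={R3}
Step 6: reserve R4 B 5 -> on_hand[A=34 B=32 C=60 D=42] avail[A=34 B=22 C=60 D=42] open={R3,R4}
Step 7: commit R4 -> on_hand[A=34 B=27 C=60 D=42] avail[A=34 B=22 C=60 D=42] open={R3}
Step 8: reserve R5 A 9 -> on_hand[A=34 B=27 C=60 D=42] avail[A=25 B=22 C=60 D=42] open={R3,R5}
Step 9: reserve R6 D 6 -> on_hand[A=34 B=27 C=60 D=42] avail[A=25 B=22 C=60 D=36] open={R3,R5,R6}
Step 10: reserve R7 A 8 -> on_hand[A=34 B=27 C=60 D=42] avail[A=17 B=22 C=60 D=36] open={R3,R5,R6,R7}
Open reservations: ['R3', 'R5', 'R6', 'R7'] -> 4

Answer: 4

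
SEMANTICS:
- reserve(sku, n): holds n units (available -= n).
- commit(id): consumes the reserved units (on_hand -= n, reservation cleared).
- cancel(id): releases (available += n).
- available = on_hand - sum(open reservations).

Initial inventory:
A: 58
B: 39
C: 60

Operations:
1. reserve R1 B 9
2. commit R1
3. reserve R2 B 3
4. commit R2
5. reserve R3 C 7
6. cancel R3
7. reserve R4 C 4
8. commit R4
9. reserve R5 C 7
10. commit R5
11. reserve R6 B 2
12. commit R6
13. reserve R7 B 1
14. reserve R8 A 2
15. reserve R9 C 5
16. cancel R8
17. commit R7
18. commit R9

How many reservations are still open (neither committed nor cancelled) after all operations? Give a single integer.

Step 1: reserve R1 B 9 -> on_hand[A=58 B=39 C=60] avail[A=58 B=30 C=60] open={R1}
Step 2: commit R1 -> on_hand[A=58 B=30 C=60] avail[A=58 B=30 C=60] open={}
Step 3: reserve R2 B 3 -> on_hand[A=58 B=30 C=60] avail[A=58 B=27 C=60] open={R2}
Step 4: commit R2 -> on_hand[A=58 B=27 C=60] avail[A=58 B=27 C=60] open={}
Step 5: reserve R3 C 7 -> on_hand[A=58 B=27 C=60] avail[A=58 B=27 C=53] open={R3}
Step 6: cancel R3 -> on_hand[A=58 B=27 C=60] avail[A=58 B=27 C=60] open={}
Step 7: reserve R4 C 4 -> on_hand[A=58 B=27 C=60] avail[A=58 B=27 C=56] open={R4}
Step 8: commit R4 -> on_hand[A=58 B=27 C=56] avail[A=58 B=27 C=56] open={}
Step 9: reserve R5 C 7 -> on_hand[A=58 B=27 C=56] avail[A=58 B=27 C=49] open={R5}
Step 10: commit R5 -> on_hand[A=58 B=27 C=49] avail[A=58 B=27 C=49] open={}
Step 11: reserve R6 B 2 -> on_hand[A=58 B=27 C=49] avail[A=58 B=25 C=49] open={R6}
Step 12: commit R6 -> on_hand[A=58 B=25 C=49] avail[A=58 B=25 C=49] open={}
Step 13: reserve R7 B 1 -> on_hand[A=58 B=25 C=49] avail[A=58 B=24 C=49] open={R7}
Step 14: reserve R8 A 2 -> on_hand[A=58 B=25 C=49] avail[A=56 B=24 C=49] open={R7,R8}
Step 15: reserve R9 C 5 -> on_hand[A=58 B=25 C=49] avail[A=56 B=24 C=44] open={R7,R8,R9}
Step 16: cancel R8 -> on_hand[A=58 B=25 C=49] avail[A=58 B=24 C=44] open={R7,R9}
Step 17: commit R7 -> on_hand[A=58 B=24 C=49] avail[A=58 B=24 C=44] open={R9}
Step 18: commit R9 -> on_hand[A=58 B=24 C=44] avail[A=58 B=24 C=44] open={}
Open reservations: [] -> 0

Answer: 0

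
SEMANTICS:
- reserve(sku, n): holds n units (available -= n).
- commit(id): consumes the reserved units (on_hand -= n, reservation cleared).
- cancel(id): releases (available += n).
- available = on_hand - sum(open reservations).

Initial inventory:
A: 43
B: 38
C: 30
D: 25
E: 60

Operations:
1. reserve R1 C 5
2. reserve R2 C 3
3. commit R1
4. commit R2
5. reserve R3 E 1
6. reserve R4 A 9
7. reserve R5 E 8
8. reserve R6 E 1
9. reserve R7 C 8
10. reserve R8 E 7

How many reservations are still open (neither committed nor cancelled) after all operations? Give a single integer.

Step 1: reserve R1 C 5 -> on_hand[A=43 B=38 C=30 D=25 E=60] avail[A=43 B=38 C=25 D=25 E=60] open={R1}
Step 2: reserve R2 C 3 -> on_hand[A=43 B=38 C=30 D=25 E=60] avail[A=43 B=38 C=22 D=25 E=60] open={R1,R2}
Step 3: commit R1 -> on_hand[A=43 B=38 C=25 D=25 E=60] avail[A=43 B=38 C=22 D=25 E=60] open={R2}
Step 4: commit R2 -> on_hand[A=43 B=38 C=22 D=25 E=60] avail[A=43 B=38 C=22 D=25 E=60] open={}
Step 5: reserve R3 E 1 -> on_hand[A=43 B=38 C=22 D=25 E=60] avail[A=43 B=38 C=22 D=25 E=59] open={R3}
Step 6: reserve R4 A 9 -> on_hand[A=43 B=38 C=22 D=25 E=60] avail[A=34 B=38 C=22 D=25 E=59] open={R3,R4}
Step 7: reserve R5 E 8 -> on_hand[A=43 B=38 C=22 D=25 E=60] avail[A=34 B=38 C=22 D=25 E=51] open={R3,R4,R5}
Step 8: reserve R6 E 1 -> on_hand[A=43 B=38 C=22 D=25 E=60] avail[A=34 B=38 C=22 D=25 E=50] open={R3,R4,R5,R6}
Step 9: reserve R7 C 8 -> on_hand[A=43 B=38 C=22 D=25 E=60] avail[A=34 B=38 C=14 D=25 E=50] open={R3,R4,R5,R6,R7}
Step 10: reserve R8 E 7 -> on_hand[A=43 B=38 C=22 D=25 E=60] avail[A=34 B=38 C=14 D=25 E=43] open={R3,R4,R5,R6,R7,R8}
Open reservations: ['R3', 'R4', 'R5', 'R6', 'R7', 'R8'] -> 6

Answer: 6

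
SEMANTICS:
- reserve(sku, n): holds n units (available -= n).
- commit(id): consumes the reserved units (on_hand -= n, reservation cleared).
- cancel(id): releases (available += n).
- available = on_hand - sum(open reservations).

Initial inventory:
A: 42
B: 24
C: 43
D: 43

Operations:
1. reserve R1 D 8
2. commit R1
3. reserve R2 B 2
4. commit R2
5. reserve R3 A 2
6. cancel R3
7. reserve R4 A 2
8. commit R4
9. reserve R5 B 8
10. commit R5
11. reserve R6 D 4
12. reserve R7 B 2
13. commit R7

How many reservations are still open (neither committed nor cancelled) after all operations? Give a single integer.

Step 1: reserve R1 D 8 -> on_hand[A=42 B=24 C=43 D=43] avail[A=42 B=24 C=43 D=35] open={R1}
Step 2: commit R1 -> on_hand[A=42 B=24 C=43 D=35] avail[A=42 B=24 C=43 D=35] open={}
Step 3: reserve R2 B 2 -> on_hand[A=42 B=24 C=43 D=35] avail[A=42 B=22 C=43 D=35] open={R2}
Step 4: commit R2 -> on_hand[A=42 B=22 C=43 D=35] avail[A=42 B=22 C=43 D=35] open={}
Step 5: reserve R3 A 2 -> on_hand[A=42 B=22 C=43 D=35] avail[A=40 B=22 C=43 D=35] open={R3}
Step 6: cancel R3 -> on_hand[A=42 B=22 C=43 D=35] avail[A=42 B=22 C=43 D=35] open={}
Step 7: reserve R4 A 2 -> on_hand[A=42 B=22 C=43 D=35] avail[A=40 B=22 C=43 D=35] open={R4}
Step 8: commit R4 -> on_hand[A=40 B=22 C=43 D=35] avail[A=40 B=22 C=43 D=35] open={}
Step 9: reserve R5 B 8 -> on_hand[A=40 B=22 C=43 D=35] avail[A=40 B=14 C=43 D=35] open={R5}
Step 10: commit R5 -> on_hand[A=40 B=14 C=43 D=35] avail[A=40 B=14 C=43 D=35] open={}
Step 11: reserve R6 D 4 -> on_hand[A=40 B=14 C=43 D=35] avail[A=40 B=14 C=43 D=31] open={R6}
Step 12: reserve R7 B 2 -> on_hand[A=40 B=14 C=43 D=35] avail[A=40 B=12 C=43 D=31] open={R6,R7}
Step 13: commit R7 -> on_hand[A=40 B=12 C=43 D=35] avail[A=40 B=12 C=43 D=31] open={R6}
Open reservations: ['R6'] -> 1

Answer: 1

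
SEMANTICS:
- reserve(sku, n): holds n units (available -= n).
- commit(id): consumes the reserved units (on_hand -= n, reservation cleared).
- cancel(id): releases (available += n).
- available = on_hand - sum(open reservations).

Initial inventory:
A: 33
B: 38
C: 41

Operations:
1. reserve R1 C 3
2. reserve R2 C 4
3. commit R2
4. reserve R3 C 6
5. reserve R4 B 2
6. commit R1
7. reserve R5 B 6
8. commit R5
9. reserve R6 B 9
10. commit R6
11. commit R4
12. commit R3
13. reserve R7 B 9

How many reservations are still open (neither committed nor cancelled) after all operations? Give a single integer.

Step 1: reserve R1 C 3 -> on_hand[A=33 B=38 C=41] avail[A=33 B=38 C=38] open={R1}
Step 2: reserve R2 C 4 -> on_hand[A=33 B=38 C=41] avail[A=33 B=38 C=34] open={R1,R2}
Step 3: commit R2 -> on_hand[A=33 B=38 C=37] avail[A=33 B=38 C=34] open={R1}
Step 4: reserve R3 C 6 -> on_hand[A=33 B=38 C=37] avail[A=33 B=38 C=28] open={R1,R3}
Step 5: reserve R4 B 2 -> on_hand[A=33 B=38 C=37] avail[A=33 B=36 C=28] open={R1,R3,R4}
Step 6: commit R1 -> on_hand[A=33 B=38 C=34] avail[A=33 B=36 C=28] open={R3,R4}
Step 7: reserve R5 B 6 -> on_hand[A=33 B=38 C=34] avail[A=33 B=30 C=28] open={R3,R4,R5}
Step 8: commit R5 -> on_hand[A=33 B=32 C=34] avail[A=33 B=30 C=28] open={R3,R4}
Step 9: reserve R6 B 9 -> on_hand[A=33 B=32 C=34] avail[A=33 B=21 C=28] open={R3,R4,R6}
Step 10: commit R6 -> on_hand[A=33 B=23 C=34] avail[A=33 B=21 C=28] open={R3,R4}
Step 11: commit R4 -> on_hand[A=33 B=21 C=34] avail[A=33 B=21 C=28] open={R3}
Step 12: commit R3 -> on_hand[A=33 B=21 C=28] avail[A=33 B=21 C=28] open={}
Step 13: reserve R7 B 9 -> on_hand[A=33 B=21 C=28] avail[A=33 B=12 C=28] open={R7}
Open reservations: ['R7'] -> 1

Answer: 1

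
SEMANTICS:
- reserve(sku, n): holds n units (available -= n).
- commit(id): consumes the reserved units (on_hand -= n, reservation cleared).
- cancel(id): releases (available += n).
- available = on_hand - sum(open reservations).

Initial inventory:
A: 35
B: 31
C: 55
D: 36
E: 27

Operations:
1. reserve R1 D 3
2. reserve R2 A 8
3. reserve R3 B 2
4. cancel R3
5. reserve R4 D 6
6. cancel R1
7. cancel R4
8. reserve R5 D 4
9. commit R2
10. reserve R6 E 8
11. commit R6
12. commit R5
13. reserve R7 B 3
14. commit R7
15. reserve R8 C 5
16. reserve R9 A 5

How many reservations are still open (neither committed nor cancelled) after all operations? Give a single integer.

Step 1: reserve R1 D 3 -> on_hand[A=35 B=31 C=55 D=36 E=27] avail[A=35 B=31 C=55 D=33 E=27] open={R1}
Step 2: reserve R2 A 8 -> on_hand[A=35 B=31 C=55 D=36 E=27] avail[A=27 B=31 C=55 D=33 E=27] open={R1,R2}
Step 3: reserve R3 B 2 -> on_hand[A=35 B=31 C=55 D=36 E=27] avail[A=27 B=29 C=55 D=33 E=27] open={R1,R2,R3}
Step 4: cancel R3 -> on_hand[A=35 B=31 C=55 D=36 E=27] avail[A=27 B=31 C=55 D=33 E=27] open={R1,R2}
Step 5: reserve R4 D 6 -> on_hand[A=35 B=31 C=55 D=36 E=27] avail[A=27 B=31 C=55 D=27 E=27] open={R1,R2,R4}
Step 6: cancel R1 -> on_hand[A=35 B=31 C=55 D=36 E=27] avail[A=27 B=31 C=55 D=30 E=27] open={R2,R4}
Step 7: cancel R4 -> on_hand[A=35 B=31 C=55 D=36 E=27] avail[A=27 B=31 C=55 D=36 E=27] open={R2}
Step 8: reserve R5 D 4 -> on_hand[A=35 B=31 C=55 D=36 E=27] avail[A=27 B=31 C=55 D=32 E=27] open={R2,R5}
Step 9: commit R2 -> on_hand[A=27 B=31 C=55 D=36 E=27] avail[A=27 B=31 C=55 D=32 E=27] open={R5}
Step 10: reserve R6 E 8 -> on_hand[A=27 B=31 C=55 D=36 E=27] avail[A=27 B=31 C=55 D=32 E=19] open={R5,R6}
Step 11: commit R6 -> on_hand[A=27 B=31 C=55 D=36 E=19] avail[A=27 B=31 C=55 D=32 E=19] open={R5}
Step 12: commit R5 -> on_hand[A=27 B=31 C=55 D=32 E=19] avail[A=27 B=31 C=55 D=32 E=19] open={}
Step 13: reserve R7 B 3 -> on_hand[A=27 B=31 C=55 D=32 E=19] avail[A=27 B=28 C=55 D=32 E=19] open={R7}
Step 14: commit R7 -> on_hand[A=27 B=28 C=55 D=32 E=19] avail[A=27 B=28 C=55 D=32 E=19] open={}
Step 15: reserve R8 C 5 -> on_hand[A=27 B=28 C=55 D=32 E=19] avail[A=27 B=28 C=50 D=32 E=19] open={R8}
Step 16: reserve R9 A 5 -> on_hand[A=27 B=28 C=55 D=32 E=19] avail[A=22 B=28 C=50 D=32 E=19] open={R8,R9}
Open reservations: ['R8', 'R9'] -> 2

Answer: 2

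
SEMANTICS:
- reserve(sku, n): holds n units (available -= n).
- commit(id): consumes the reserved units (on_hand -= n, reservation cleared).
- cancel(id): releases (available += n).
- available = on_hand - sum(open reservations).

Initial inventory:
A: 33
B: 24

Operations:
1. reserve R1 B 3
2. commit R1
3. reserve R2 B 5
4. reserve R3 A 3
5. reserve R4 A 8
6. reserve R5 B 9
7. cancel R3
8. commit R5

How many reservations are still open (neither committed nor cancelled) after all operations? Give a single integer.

Step 1: reserve R1 B 3 -> on_hand[A=33 B=24] avail[A=33 B=21] open={R1}
Step 2: commit R1 -> on_hand[A=33 B=21] avail[A=33 B=21] open={}
Step 3: reserve R2 B 5 -> on_hand[A=33 B=21] avail[A=33 B=16] open={R2}
Step 4: reserve R3 A 3 -> on_hand[A=33 B=21] avail[A=30 B=16] open={R2,R3}
Step 5: reserve R4 A 8 -> on_hand[A=33 B=21] avail[A=22 B=16] open={R2,R3,R4}
Step 6: reserve R5 B 9 -> on_hand[A=33 B=21] avail[A=22 B=7] open={R2,R3,R4,R5}
Step 7: cancel R3 -> on_hand[A=33 B=21] avail[A=25 B=7] open={R2,R4,R5}
Step 8: commit R5 -> on_hand[A=33 B=12] avail[A=25 B=7] open={R2,R4}
Open reservations: ['R2', 'R4'] -> 2

Answer: 2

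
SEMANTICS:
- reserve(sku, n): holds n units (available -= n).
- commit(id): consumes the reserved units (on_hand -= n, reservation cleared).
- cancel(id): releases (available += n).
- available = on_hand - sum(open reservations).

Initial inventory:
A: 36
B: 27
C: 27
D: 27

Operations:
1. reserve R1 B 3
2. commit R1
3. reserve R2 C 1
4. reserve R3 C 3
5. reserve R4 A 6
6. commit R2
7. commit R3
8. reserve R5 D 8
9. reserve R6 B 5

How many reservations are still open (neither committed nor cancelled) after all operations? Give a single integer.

Step 1: reserve R1 B 3 -> on_hand[A=36 B=27 C=27 D=27] avail[A=36 B=24 C=27 D=27] open={R1}
Step 2: commit R1 -> on_hand[A=36 B=24 C=27 D=27] avail[A=36 B=24 C=27 D=27] open={}
Step 3: reserve R2 C 1 -> on_hand[A=36 B=24 C=27 D=27] avail[A=36 B=24 C=26 D=27] open={R2}
Step 4: reserve R3 C 3 -> on_hand[A=36 B=24 C=27 D=27] avail[A=36 B=24 C=23 D=27] open={R2,R3}
Step 5: reserve R4 A 6 -> on_hand[A=36 B=24 C=27 D=27] avail[A=30 B=24 C=23 D=27] open={R2,R3,R4}
Step 6: commit R2 -> on_hand[A=36 B=24 C=26 D=27] avail[A=30 B=24 C=23 D=27] open={R3,R4}
Step 7: commit R3 -> on_hand[A=36 B=24 C=23 D=27] avail[A=30 B=24 C=23 D=27] open={R4}
Step 8: reserve R5 D 8 -> on_hand[A=36 B=24 C=23 D=27] avail[A=30 B=24 C=23 D=19] open={R4,R5}
Step 9: reserve R6 B 5 -> on_hand[A=36 B=24 C=23 D=27] avail[A=30 B=19 C=23 D=19] open={R4,R5,R6}
Open reservations: ['R4', 'R5', 'R6'] -> 3

Answer: 3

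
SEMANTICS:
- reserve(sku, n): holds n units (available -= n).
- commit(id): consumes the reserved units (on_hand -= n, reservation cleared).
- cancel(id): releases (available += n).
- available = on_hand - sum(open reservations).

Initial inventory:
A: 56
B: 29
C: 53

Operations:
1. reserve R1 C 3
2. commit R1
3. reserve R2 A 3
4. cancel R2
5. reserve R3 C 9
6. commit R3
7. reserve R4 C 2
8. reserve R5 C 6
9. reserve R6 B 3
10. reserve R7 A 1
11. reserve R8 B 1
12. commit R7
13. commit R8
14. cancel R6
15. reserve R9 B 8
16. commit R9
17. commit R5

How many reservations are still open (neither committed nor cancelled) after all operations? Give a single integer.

Answer: 1

Derivation:
Step 1: reserve R1 C 3 -> on_hand[A=56 B=29 C=53] avail[A=56 B=29 C=50] open={R1}
Step 2: commit R1 -> on_hand[A=56 B=29 C=50] avail[A=56 B=29 C=50] open={}
Step 3: reserve R2 A 3 -> on_hand[A=56 B=29 C=50] avail[A=53 B=29 C=50] open={R2}
Step 4: cancel R2 -> on_hand[A=56 B=29 C=50] avail[A=56 B=29 C=50] open={}
Step 5: reserve R3 C 9 -> on_hand[A=56 B=29 C=50] avail[A=56 B=29 C=41] open={R3}
Step 6: commit R3 -> on_hand[A=56 B=29 C=41] avail[A=56 B=29 C=41] open={}
Step 7: reserve R4 C 2 -> on_hand[A=56 B=29 C=41] avail[A=56 B=29 C=39] open={R4}
Step 8: reserve R5 C 6 -> on_hand[A=56 B=29 C=41] avail[A=56 B=29 C=33] open={R4,R5}
Step 9: reserve R6 B 3 -> on_hand[A=56 B=29 C=41] avail[A=56 B=26 C=33] open={R4,R5,R6}
Step 10: reserve R7 A 1 -> on_hand[A=56 B=29 C=41] avail[A=55 B=26 C=33] open={R4,R5,R6,R7}
Step 11: reserve R8 B 1 -> on_hand[A=56 B=29 C=41] avail[A=55 B=25 C=33] open={R4,R5,R6,R7,R8}
Step 12: commit R7 -> on_hand[A=55 B=29 C=41] avail[A=55 B=25 C=33] open={R4,R5,R6,R8}
Step 13: commit R8 -> on_hand[A=55 B=28 C=41] avail[A=55 B=25 C=33] open={R4,R5,R6}
Step 14: cancel R6 -> on_hand[A=55 B=28 C=41] avail[A=55 B=28 C=33] open={R4,R5}
Step 15: reserve R9 B 8 -> on_hand[A=55 B=28 C=41] avail[A=55 B=20 C=33] open={R4,R5,R9}
Step 16: commit R9 -> on_hand[A=55 B=20 C=41] avail[A=55 B=20 C=33] open={R4,R5}
Step 17: commit R5 -> on_hand[A=55 B=20 C=35] avail[A=55 B=20 C=33] open={R4}
Open reservations: ['R4'] -> 1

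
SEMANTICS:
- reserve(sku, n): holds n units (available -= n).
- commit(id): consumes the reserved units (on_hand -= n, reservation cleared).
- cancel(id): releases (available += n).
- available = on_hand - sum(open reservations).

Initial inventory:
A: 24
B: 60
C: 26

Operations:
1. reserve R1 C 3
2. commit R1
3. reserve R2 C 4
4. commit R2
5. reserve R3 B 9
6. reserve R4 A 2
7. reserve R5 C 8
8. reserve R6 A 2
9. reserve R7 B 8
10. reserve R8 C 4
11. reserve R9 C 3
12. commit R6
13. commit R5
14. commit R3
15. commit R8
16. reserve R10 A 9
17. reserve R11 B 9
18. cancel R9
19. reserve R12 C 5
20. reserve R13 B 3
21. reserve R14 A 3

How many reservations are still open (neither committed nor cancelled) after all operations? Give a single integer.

Step 1: reserve R1 C 3 -> on_hand[A=24 B=60 C=26] avail[A=24 B=60 C=23] open={R1}
Step 2: commit R1 -> on_hand[A=24 B=60 C=23] avail[A=24 B=60 C=23] open={}
Step 3: reserve R2 C 4 -> on_hand[A=24 B=60 C=23] avail[A=24 B=60 C=19] open={R2}
Step 4: commit R2 -> on_hand[A=24 B=60 C=19] avail[A=24 B=60 C=19] open={}
Step 5: reserve R3 B 9 -> on_hand[A=24 B=60 C=19] avail[A=24 B=51 C=19] open={R3}
Step 6: reserve R4 A 2 -> on_hand[A=24 B=60 C=19] avail[A=22 B=51 C=19] open={R3,R4}
Step 7: reserve R5 C 8 -> on_hand[A=24 B=60 C=19] avail[A=22 B=51 C=11] open={R3,R4,R5}
Step 8: reserve R6 A 2 -> on_hand[A=24 B=60 C=19] avail[A=20 B=51 C=11] open={R3,R4,R5,R6}
Step 9: reserve R7 B 8 -> on_hand[A=24 B=60 C=19] avail[A=20 B=43 C=11] open={R3,R4,R5,R6,R7}
Step 10: reserve R8 C 4 -> on_hand[A=24 B=60 C=19] avail[A=20 B=43 C=7] open={R3,R4,R5,R6,R7,R8}
Step 11: reserve R9 C 3 -> on_hand[A=24 B=60 C=19] avail[A=20 B=43 C=4] open={R3,R4,R5,R6,R7,R8,R9}
Step 12: commit R6 -> on_hand[A=22 B=60 C=19] avail[A=20 B=43 C=4] open={R3,R4,R5,R7,R8,R9}
Step 13: commit R5 -> on_hand[A=22 B=60 C=11] avail[A=20 B=43 C=4] open={R3,R4,R7,R8,R9}
Step 14: commit R3 -> on_hand[A=22 B=51 C=11] avail[A=20 B=43 C=4] open={R4,R7,R8,R9}
Step 15: commit R8 -> on_hand[A=22 B=51 C=7] avail[A=20 B=43 C=4] open={R4,R7,R9}
Step 16: reserve R10 A 9 -> on_hand[A=22 B=51 C=7] avail[A=11 B=43 C=4] open={R10,R4,R7,R9}
Step 17: reserve R11 B 9 -> on_hand[A=22 B=51 C=7] avail[A=11 B=34 C=4] open={R10,R11,R4,R7,R9}
Step 18: cancel R9 -> on_hand[A=22 B=51 C=7] avail[A=11 B=34 C=7] open={R10,R11,R4,R7}
Step 19: reserve R12 C 5 -> on_hand[A=22 B=51 C=7] avail[A=11 B=34 C=2] open={R10,R11,R12,R4,R7}
Step 20: reserve R13 B 3 -> on_hand[A=22 B=51 C=7] avail[A=11 B=31 C=2] open={R10,R11,R12,R13,R4,R7}
Step 21: reserve R14 A 3 -> on_hand[A=22 B=51 C=7] avail[A=8 B=31 C=2] open={R10,R11,R12,R13,R14,R4,R7}
Open reservations: ['R10', 'R11', 'R12', 'R13', 'R14', 'R4', 'R7'] -> 7

Answer: 7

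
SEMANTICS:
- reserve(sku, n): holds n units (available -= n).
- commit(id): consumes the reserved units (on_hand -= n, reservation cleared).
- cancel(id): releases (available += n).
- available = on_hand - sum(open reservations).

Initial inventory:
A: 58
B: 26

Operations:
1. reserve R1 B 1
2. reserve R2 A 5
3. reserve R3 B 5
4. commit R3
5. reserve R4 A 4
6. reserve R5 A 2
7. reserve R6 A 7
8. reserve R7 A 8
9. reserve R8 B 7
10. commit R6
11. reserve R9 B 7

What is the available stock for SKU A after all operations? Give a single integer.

Step 1: reserve R1 B 1 -> on_hand[A=58 B=26] avail[A=58 B=25] open={R1}
Step 2: reserve R2 A 5 -> on_hand[A=58 B=26] avail[A=53 B=25] open={R1,R2}
Step 3: reserve R3 B 5 -> on_hand[A=58 B=26] avail[A=53 B=20] open={R1,R2,R3}
Step 4: commit R3 -> on_hand[A=58 B=21] avail[A=53 B=20] open={R1,R2}
Step 5: reserve R4 A 4 -> on_hand[A=58 B=21] avail[A=49 B=20] open={R1,R2,R4}
Step 6: reserve R5 A 2 -> on_hand[A=58 B=21] avail[A=47 B=20] open={R1,R2,R4,R5}
Step 7: reserve R6 A 7 -> on_hand[A=58 B=21] avail[A=40 B=20] open={R1,R2,R4,R5,R6}
Step 8: reserve R7 A 8 -> on_hand[A=58 B=21] avail[A=32 B=20] open={R1,R2,R4,R5,R6,R7}
Step 9: reserve R8 B 7 -> on_hand[A=58 B=21] avail[A=32 B=13] open={R1,R2,R4,R5,R6,R7,R8}
Step 10: commit R6 -> on_hand[A=51 B=21] avail[A=32 B=13] open={R1,R2,R4,R5,R7,R8}
Step 11: reserve R9 B 7 -> on_hand[A=51 B=21] avail[A=32 B=6] open={R1,R2,R4,R5,R7,R8,R9}
Final available[A] = 32

Answer: 32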